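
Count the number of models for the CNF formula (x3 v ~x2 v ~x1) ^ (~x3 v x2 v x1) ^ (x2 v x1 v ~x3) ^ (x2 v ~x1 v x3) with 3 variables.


Enumerate all 8 truth assignments over 3 variables.
Test each against every clause.
Satisfying assignments found: 5.

5


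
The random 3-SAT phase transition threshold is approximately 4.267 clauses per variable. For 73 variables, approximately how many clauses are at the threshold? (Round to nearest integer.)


The 3-SAT phase transition occurs at approximately 4.267 clauses per variable.
m = 4.267 * 73 = 311.491.
Rounded to nearest integer: 311.

311


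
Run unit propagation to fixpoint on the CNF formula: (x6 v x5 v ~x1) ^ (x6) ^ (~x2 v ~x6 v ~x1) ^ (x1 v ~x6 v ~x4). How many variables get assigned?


Unit propagation repeatedly assigns the literal in any unit clause, then simplifies.
Assignments in order: x6 = T.
No further unit clauses remain.
Total variables assigned = 1.

1


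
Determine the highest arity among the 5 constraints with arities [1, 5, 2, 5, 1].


The arities are: 1, 5, 2, 5, 1.
Scan for the maximum value.
Maximum arity = 5.

5


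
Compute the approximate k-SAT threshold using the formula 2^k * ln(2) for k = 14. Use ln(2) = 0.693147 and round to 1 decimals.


Using the asymptotic formula: threshold ~ 2^k * ln(2).
2^14 = 16384.
16384 * 0.693147 = 11356.5.

11356.5


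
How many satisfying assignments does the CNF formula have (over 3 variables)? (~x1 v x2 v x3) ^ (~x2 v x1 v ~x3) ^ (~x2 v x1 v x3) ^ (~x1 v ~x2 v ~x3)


Enumerate all 8 truth assignments over 3 variables.
Test each against every clause.
Satisfying assignments found: 4.

4


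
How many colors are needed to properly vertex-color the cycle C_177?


An odd cycle cannot be 2-colored: alternating two colors around the cycle returns to the start with a conflict.
Since 177 is odd, three colors are required (and three suffice).
Chromatic number = 3.

3


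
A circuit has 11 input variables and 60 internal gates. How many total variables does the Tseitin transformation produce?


The Tseitin transformation introduces one auxiliary variable per gate.
Total variables = inputs + gates = 11 + 60 = 71.

71


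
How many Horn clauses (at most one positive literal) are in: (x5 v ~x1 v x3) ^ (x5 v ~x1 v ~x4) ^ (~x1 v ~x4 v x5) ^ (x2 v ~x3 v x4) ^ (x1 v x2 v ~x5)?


A Horn clause has at most one positive literal.
Clause 1: 2 positive lit(s) -> not Horn
Clause 2: 1 positive lit(s) -> Horn
Clause 3: 1 positive lit(s) -> Horn
Clause 4: 2 positive lit(s) -> not Horn
Clause 5: 2 positive lit(s) -> not Horn
Total Horn clauses = 2.

2


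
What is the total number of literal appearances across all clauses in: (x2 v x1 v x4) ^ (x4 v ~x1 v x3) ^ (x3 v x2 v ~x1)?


Clause lengths: 3, 3, 3.
Sum = 3 + 3 + 3 = 9.

9


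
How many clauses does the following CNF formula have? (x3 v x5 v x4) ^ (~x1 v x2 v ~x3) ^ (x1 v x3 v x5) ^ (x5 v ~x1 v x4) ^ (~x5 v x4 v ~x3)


Each group enclosed in parentheses joined by ^ is one clause.
Counting the conjuncts: 5 clauses.

5


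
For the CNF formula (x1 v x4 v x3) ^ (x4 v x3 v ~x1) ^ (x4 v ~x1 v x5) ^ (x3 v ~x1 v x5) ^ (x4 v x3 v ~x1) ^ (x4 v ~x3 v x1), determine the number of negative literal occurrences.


Scan each clause for negated literals.
Clause 1: 0 negative; Clause 2: 1 negative; Clause 3: 1 negative; Clause 4: 1 negative; Clause 5: 1 negative; Clause 6: 1 negative.
Total negative literal occurrences = 5.

5


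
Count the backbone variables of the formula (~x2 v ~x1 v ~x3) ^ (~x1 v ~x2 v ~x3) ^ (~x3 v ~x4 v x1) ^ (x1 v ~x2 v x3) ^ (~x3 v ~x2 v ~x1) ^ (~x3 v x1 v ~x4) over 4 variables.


Find all satisfying assignments: 10 model(s).
Check which variables have the same value in every model.
No variable is fixed across all models.
Backbone size = 0.

0


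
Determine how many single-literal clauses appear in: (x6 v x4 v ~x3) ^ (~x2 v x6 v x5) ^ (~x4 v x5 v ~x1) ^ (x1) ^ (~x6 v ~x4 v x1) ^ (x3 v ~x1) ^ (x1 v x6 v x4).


A unit clause contains exactly one literal.
Unit clauses found: (x1).
Count = 1.

1


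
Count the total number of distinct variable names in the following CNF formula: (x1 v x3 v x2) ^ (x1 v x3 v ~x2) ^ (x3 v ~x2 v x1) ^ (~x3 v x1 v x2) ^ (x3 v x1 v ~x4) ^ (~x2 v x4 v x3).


Identify each distinct variable in the formula.
Variables found: x1, x2, x3, x4.
Total distinct variables = 4.

4


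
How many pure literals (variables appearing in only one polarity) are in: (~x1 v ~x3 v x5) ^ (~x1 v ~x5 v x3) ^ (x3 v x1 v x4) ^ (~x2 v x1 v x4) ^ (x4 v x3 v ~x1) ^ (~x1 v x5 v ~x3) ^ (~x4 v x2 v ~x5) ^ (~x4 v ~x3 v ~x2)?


A pure literal appears in only one polarity across all clauses.
No pure literals found.
Count = 0.

0


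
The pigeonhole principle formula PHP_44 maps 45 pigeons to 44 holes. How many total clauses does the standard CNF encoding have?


The PHP encoding has two parts:
1) At-least-one-hole clauses: 45 (one per pigeon, each with 44 literals).
2) At-most-one-pigeon-per-hole clauses: 44 holes * C(45,2) = 44 * 990 = 43560.
Total clauses = 45 + 43560 = 43605.

43605


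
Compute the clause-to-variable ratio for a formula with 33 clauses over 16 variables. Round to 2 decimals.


Clause-to-variable ratio = clauses / variables.
33 / 16 = 2.06.

2.06


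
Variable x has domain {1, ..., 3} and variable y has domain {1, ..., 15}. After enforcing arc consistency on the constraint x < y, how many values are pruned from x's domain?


For the constraint x < y, x needs a supporting value in y's domain.
x can be at most 14 (one less than y's maximum).
Valid x values from domain: 3 out of 3.
Pruned = 3 - 3 = 0.

0


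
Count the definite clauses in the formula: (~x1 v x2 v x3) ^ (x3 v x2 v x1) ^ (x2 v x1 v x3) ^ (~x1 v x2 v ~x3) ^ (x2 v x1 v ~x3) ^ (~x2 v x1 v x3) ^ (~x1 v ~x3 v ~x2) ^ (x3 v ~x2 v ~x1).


A definite clause has exactly one positive literal.
Clause 1: 2 positive -> not definite
Clause 2: 3 positive -> not definite
Clause 3: 3 positive -> not definite
Clause 4: 1 positive -> definite
Clause 5: 2 positive -> not definite
Clause 6: 2 positive -> not definite
Clause 7: 0 positive -> not definite
Clause 8: 1 positive -> definite
Definite clause count = 2.

2


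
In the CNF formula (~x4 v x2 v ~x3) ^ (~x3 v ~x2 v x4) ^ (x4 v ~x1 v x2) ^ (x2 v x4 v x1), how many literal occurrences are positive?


Scan each clause for unnegated literals.
Clause 1: 1 positive; Clause 2: 1 positive; Clause 3: 2 positive; Clause 4: 3 positive.
Total positive literal occurrences = 7.

7


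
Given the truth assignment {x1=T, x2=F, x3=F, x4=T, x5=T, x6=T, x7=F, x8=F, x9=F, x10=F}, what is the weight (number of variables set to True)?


The weight is the number of variables assigned True.
True variables: x1, x4, x5, x6.
Weight = 4.

4


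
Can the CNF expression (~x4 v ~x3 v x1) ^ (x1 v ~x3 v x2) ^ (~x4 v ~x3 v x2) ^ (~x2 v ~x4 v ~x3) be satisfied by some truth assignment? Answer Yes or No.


Check all 16 possible truth assignments.
Number of satisfying assignments found: 11.
The formula is satisfiable.

Yes


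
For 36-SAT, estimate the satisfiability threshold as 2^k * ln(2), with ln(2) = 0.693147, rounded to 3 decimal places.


Using the asymptotic formula: threshold ~ 2^k * ln(2).
2^36 = 68719476736.
68719476736 * 0.693147 = 47632699141.128.

47632699141.128


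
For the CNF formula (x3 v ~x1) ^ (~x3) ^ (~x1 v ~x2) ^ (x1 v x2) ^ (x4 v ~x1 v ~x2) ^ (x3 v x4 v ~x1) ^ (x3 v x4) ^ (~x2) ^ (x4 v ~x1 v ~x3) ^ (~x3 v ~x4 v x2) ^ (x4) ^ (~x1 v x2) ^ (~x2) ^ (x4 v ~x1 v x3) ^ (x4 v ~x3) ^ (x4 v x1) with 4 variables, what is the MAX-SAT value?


Enumerate all 16 truth assignments.
For each, count how many of the 16 clauses are satisfied.
The formula is not fully satisfiable, so the maximum is below 16.
Maximum simultaneously satisfiable clauses = 15.

15


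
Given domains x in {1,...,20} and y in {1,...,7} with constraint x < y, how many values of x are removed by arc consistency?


For the constraint x < y, x needs a supporting value in y's domain.
x can be at most 6 (one less than y's maximum).
Valid x values from domain: 6 out of 20.
Pruned = 20 - 6 = 14.

14


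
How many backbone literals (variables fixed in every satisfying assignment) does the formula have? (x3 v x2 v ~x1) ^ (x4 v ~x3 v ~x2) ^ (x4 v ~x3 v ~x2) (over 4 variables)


Find all satisfying assignments: 12 model(s).
Check which variables have the same value in every model.
No variable is fixed across all models.
Backbone size = 0.

0


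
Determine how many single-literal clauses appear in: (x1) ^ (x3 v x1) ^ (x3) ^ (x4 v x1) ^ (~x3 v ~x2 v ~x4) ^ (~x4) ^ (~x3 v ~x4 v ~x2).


A unit clause contains exactly one literal.
Unit clauses found: (x1), (x3), (~x4).
Count = 3.

3


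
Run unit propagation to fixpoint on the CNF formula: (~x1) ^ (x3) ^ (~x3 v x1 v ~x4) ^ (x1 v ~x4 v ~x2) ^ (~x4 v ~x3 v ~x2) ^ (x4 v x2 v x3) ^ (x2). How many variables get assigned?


Unit propagation repeatedly assigns the literal in any unit clause, then simplifies.
Assignments in order: x1 = F, x3 = T, x4 = F, x2 = T.
No further unit clauses remain.
Total variables assigned = 4.

4


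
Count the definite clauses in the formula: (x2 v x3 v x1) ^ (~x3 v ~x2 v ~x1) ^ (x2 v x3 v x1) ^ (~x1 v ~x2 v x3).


A definite clause has exactly one positive literal.
Clause 1: 3 positive -> not definite
Clause 2: 0 positive -> not definite
Clause 3: 3 positive -> not definite
Clause 4: 1 positive -> definite
Definite clause count = 1.

1


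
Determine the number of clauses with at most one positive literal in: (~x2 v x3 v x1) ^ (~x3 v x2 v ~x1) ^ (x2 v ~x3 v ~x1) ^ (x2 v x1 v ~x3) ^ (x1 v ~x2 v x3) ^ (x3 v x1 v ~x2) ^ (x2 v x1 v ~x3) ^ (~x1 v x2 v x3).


A Horn clause has at most one positive literal.
Clause 1: 2 positive lit(s) -> not Horn
Clause 2: 1 positive lit(s) -> Horn
Clause 3: 1 positive lit(s) -> Horn
Clause 4: 2 positive lit(s) -> not Horn
Clause 5: 2 positive lit(s) -> not Horn
Clause 6: 2 positive lit(s) -> not Horn
Clause 7: 2 positive lit(s) -> not Horn
Clause 8: 2 positive lit(s) -> not Horn
Total Horn clauses = 2.

2


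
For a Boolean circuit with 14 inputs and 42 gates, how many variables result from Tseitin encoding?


The Tseitin transformation introduces one auxiliary variable per gate.
Total variables = inputs + gates = 14 + 42 = 56.

56


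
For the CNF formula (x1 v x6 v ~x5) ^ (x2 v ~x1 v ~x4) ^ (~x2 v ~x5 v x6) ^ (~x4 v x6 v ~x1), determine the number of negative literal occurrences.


Scan each clause for negated literals.
Clause 1: 1 negative; Clause 2: 2 negative; Clause 3: 2 negative; Clause 4: 2 negative.
Total negative literal occurrences = 7.

7


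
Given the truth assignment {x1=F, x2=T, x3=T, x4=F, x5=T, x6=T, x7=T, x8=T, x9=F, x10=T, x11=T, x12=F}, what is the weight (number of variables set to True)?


The weight is the number of variables assigned True.
True variables: x2, x3, x5, x6, x7, x8, x10, x11.
Weight = 8.

8


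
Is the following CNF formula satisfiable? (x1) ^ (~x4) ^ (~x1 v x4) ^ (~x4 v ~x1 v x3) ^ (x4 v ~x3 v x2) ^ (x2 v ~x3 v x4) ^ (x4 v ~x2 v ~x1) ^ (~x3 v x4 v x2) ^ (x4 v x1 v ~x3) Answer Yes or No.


Check all 16 possible truth assignments.
Number of satisfying assignments found: 0.
The formula is unsatisfiable.

No


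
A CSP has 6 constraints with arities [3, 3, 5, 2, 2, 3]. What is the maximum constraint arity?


The arities are: 3, 3, 5, 2, 2, 3.
Scan for the maximum value.
Maximum arity = 5.

5


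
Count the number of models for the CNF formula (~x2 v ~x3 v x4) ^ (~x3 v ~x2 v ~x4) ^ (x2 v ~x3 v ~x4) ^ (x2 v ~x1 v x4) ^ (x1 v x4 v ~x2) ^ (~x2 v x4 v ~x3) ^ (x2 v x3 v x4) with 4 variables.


Enumerate all 16 truth assignments over 4 variables.
Test each against every clause.
Satisfying assignments found: 6.

6


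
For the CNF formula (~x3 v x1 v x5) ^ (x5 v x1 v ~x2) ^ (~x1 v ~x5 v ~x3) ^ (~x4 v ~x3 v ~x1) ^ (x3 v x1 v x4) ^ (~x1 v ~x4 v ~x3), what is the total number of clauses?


Each group enclosed in parentheses joined by ^ is one clause.
Counting the conjuncts: 6 clauses.

6


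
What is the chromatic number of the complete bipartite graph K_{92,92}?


K_{92,92} is bipartite by definition: the two parts are independent sets, with every edge crossing between them.
Color all vertices in one part with color 1 and all vertices in the other part with color 2.
Since the graph has at least one edge, one color does not suffice.
Chromatic number = 2.

2


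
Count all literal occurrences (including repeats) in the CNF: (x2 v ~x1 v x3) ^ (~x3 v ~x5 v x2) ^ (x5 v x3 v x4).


Clause lengths: 3, 3, 3.
Sum = 3 + 3 + 3 = 9.

9


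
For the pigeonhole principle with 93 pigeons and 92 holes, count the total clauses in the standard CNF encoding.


The PHP encoding has two parts:
1) At-least-one-hole clauses: 93 (one per pigeon, each with 92 literals).
2) At-most-one-pigeon-per-hole clauses: 92 holes * C(93,2) = 92 * 4278 = 393576.
Total clauses = 93 + 393576 = 393669.

393669


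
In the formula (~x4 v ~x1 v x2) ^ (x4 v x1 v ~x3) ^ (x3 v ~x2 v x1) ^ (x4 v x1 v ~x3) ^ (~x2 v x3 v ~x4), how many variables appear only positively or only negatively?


A pure literal appears in only one polarity across all clauses.
No pure literals found.
Count = 0.

0


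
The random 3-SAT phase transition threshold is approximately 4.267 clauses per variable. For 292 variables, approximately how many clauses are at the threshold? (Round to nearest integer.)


The 3-SAT phase transition occurs at approximately 4.267 clauses per variable.
m = 4.267 * 292 = 1245.964.
Rounded to nearest integer: 1246.

1246


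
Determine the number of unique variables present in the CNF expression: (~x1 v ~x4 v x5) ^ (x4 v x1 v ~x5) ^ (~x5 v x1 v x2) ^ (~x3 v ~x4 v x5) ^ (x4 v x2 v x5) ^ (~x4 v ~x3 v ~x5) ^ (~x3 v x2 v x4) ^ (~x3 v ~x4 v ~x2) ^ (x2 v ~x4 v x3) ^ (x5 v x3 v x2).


Identify each distinct variable in the formula.
Variables found: x1, x2, x3, x4, x5.
Total distinct variables = 5.

5


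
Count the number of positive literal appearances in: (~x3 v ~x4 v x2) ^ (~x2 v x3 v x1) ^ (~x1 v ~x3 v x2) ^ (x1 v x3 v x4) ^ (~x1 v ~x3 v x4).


Scan each clause for unnegated literals.
Clause 1: 1 positive; Clause 2: 2 positive; Clause 3: 1 positive; Clause 4: 3 positive; Clause 5: 1 positive.
Total positive literal occurrences = 8.

8


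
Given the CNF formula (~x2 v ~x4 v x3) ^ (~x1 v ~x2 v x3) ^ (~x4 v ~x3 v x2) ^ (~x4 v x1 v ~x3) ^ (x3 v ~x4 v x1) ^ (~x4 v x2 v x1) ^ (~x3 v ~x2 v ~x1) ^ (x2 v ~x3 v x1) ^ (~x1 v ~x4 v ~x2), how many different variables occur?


Identify each distinct variable in the formula.
Variables found: x1, x2, x3, x4.
Total distinct variables = 4.

4


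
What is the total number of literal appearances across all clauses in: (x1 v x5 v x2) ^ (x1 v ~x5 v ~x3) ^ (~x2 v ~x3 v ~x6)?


Clause lengths: 3, 3, 3.
Sum = 3 + 3 + 3 = 9.

9


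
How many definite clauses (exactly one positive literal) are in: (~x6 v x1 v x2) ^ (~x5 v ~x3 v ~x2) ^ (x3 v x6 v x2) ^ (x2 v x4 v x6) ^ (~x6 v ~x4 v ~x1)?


A definite clause has exactly one positive literal.
Clause 1: 2 positive -> not definite
Clause 2: 0 positive -> not definite
Clause 3: 3 positive -> not definite
Clause 4: 3 positive -> not definite
Clause 5: 0 positive -> not definite
Definite clause count = 0.

0


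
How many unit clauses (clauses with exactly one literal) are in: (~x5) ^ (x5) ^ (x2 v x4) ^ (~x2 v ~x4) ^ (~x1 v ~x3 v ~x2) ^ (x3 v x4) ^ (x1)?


A unit clause contains exactly one literal.
Unit clauses found: (~x5), (x5), (x1).
Count = 3.

3


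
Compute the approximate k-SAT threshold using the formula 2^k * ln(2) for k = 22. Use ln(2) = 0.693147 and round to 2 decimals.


Using the asymptotic formula: threshold ~ 2^k * ln(2).
2^22 = 4194304.
4194304 * 0.693147 = 2907269.23.

2907269.23


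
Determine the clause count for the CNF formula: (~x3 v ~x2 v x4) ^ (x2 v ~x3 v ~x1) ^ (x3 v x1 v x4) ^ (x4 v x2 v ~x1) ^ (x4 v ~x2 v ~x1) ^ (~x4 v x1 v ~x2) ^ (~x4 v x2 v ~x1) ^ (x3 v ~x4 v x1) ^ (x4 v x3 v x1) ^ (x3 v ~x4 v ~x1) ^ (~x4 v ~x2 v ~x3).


Each group enclosed in parentheses joined by ^ is one clause.
Counting the conjuncts: 11 clauses.

11


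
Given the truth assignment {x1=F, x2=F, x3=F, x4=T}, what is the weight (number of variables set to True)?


The weight is the number of variables assigned True.
True variables: x4.
Weight = 1.

1


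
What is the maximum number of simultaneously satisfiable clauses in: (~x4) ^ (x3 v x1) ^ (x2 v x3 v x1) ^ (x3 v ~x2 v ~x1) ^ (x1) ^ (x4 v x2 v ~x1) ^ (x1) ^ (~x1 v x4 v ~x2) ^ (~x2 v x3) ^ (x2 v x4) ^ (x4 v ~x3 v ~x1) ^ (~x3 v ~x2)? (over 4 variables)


Enumerate all 16 truth assignments.
For each, count how many of the 12 clauses are satisfied.
The formula is not fully satisfiable, so the maximum is below 12.
Maximum simultaneously satisfiable clauses = 11.

11


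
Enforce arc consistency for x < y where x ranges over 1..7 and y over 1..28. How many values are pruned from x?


For the constraint x < y, x needs a supporting value in y's domain.
x can be at most 27 (one less than y's maximum).
Valid x values from domain: 7 out of 7.
Pruned = 7 - 7 = 0.

0


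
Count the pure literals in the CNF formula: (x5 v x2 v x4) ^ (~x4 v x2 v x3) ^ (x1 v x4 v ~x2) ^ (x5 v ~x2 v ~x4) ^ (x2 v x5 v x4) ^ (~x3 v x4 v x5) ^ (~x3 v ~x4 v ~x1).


A pure literal appears in only one polarity across all clauses.
Pure literals: x5 (positive only).
Count = 1.

1


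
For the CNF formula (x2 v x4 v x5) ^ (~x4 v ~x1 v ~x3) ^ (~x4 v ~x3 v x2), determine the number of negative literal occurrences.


Scan each clause for negated literals.
Clause 1: 0 negative; Clause 2: 3 negative; Clause 3: 2 negative.
Total negative literal occurrences = 5.

5


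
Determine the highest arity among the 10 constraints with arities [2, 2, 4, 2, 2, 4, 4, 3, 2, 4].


The arities are: 2, 2, 4, 2, 2, 4, 4, 3, 2, 4.
Scan for the maximum value.
Maximum arity = 4.

4


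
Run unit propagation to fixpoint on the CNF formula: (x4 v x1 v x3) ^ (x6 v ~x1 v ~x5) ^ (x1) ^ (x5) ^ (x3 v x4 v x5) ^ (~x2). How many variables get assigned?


Unit propagation repeatedly assigns the literal in any unit clause, then simplifies.
Assignments in order: x1 = T, x5 = T, x6 = T, x2 = F.
No further unit clauses remain.
Total variables assigned = 4.

4


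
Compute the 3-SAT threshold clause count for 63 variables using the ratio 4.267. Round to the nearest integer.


The 3-SAT phase transition occurs at approximately 4.267 clauses per variable.
m = 4.267 * 63 = 268.821.
Rounded to nearest integer: 269.

269


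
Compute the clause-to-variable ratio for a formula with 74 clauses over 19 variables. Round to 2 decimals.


Clause-to-variable ratio = clauses / variables.
74 / 19 = 3.89.

3.89


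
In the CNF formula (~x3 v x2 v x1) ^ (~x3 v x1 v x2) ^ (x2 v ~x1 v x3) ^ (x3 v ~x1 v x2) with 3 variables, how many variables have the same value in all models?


Find all satisfying assignments: 6 model(s).
Check which variables have the same value in every model.
No variable is fixed across all models.
Backbone size = 0.

0


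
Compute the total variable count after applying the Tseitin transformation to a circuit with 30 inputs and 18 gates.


The Tseitin transformation introduces one auxiliary variable per gate.
Total variables = inputs + gates = 30 + 18 = 48.

48


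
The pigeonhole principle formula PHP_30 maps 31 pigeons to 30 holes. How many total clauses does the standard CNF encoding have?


The PHP encoding has two parts:
1) At-least-one-hole clauses: 31 (one per pigeon, each with 30 literals).
2) At-most-one-pigeon-per-hole clauses: 30 holes * C(31,2) = 30 * 465 = 13950.
Total clauses = 31 + 13950 = 13981.

13981


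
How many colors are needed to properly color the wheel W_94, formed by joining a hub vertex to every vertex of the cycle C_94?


W_94 consists of the cycle C_94 together with a hub vertex adjacent to every cycle vertex.
The cycle C_94 needs 2 colors (even cycle -> 2).
The hub is adjacent to every cycle vertex, so it must receive a new color distinct from all of them.
Chromatic number = 2 + 1 = 3.

3


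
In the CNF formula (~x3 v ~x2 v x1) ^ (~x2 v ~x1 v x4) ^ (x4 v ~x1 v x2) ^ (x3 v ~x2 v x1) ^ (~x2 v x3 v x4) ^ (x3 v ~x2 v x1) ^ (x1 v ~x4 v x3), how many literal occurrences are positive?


Scan each clause for unnegated literals.
Clause 1: 1 positive; Clause 2: 1 positive; Clause 3: 2 positive; Clause 4: 2 positive; Clause 5: 2 positive; Clause 6: 2 positive; Clause 7: 2 positive.
Total positive literal occurrences = 12.

12


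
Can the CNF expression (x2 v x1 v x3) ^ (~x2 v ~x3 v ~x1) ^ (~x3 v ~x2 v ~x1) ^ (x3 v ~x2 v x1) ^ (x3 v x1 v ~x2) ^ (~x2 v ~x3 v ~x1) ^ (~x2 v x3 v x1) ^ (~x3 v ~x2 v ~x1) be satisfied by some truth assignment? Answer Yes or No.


Check all 8 possible truth assignments.
Number of satisfying assignments found: 5.
The formula is satisfiable.

Yes


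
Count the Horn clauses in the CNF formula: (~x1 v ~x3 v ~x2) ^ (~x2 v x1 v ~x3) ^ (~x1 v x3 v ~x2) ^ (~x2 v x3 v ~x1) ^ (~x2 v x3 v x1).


A Horn clause has at most one positive literal.
Clause 1: 0 positive lit(s) -> Horn
Clause 2: 1 positive lit(s) -> Horn
Clause 3: 1 positive lit(s) -> Horn
Clause 4: 1 positive lit(s) -> Horn
Clause 5: 2 positive lit(s) -> not Horn
Total Horn clauses = 4.

4


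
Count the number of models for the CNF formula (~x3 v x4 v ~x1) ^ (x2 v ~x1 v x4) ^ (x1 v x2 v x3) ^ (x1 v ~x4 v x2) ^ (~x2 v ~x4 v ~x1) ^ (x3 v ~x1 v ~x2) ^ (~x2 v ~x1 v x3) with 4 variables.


Enumerate all 16 truth assignments over 4 variables.
Test each against every clause.
Satisfying assignments found: 7.

7


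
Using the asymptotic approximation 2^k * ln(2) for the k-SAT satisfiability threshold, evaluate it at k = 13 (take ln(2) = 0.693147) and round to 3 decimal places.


Using the asymptotic formula: threshold ~ 2^k * ln(2).
2^13 = 8192.
8192 * 0.693147 = 5678.26.

5678.26


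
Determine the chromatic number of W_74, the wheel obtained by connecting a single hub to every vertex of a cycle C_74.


W_74 consists of the cycle C_74 together with a hub vertex adjacent to every cycle vertex.
The cycle C_74 needs 2 colors (even cycle -> 2).
The hub is adjacent to every cycle vertex, so it must receive a new color distinct from all of them.
Chromatic number = 2 + 1 = 3.

3


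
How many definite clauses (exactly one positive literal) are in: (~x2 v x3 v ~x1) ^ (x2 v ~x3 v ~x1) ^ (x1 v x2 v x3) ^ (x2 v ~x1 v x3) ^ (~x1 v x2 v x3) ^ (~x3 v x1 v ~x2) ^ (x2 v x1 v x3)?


A definite clause has exactly one positive literal.
Clause 1: 1 positive -> definite
Clause 2: 1 positive -> definite
Clause 3: 3 positive -> not definite
Clause 4: 2 positive -> not definite
Clause 5: 2 positive -> not definite
Clause 6: 1 positive -> definite
Clause 7: 3 positive -> not definite
Definite clause count = 3.

3


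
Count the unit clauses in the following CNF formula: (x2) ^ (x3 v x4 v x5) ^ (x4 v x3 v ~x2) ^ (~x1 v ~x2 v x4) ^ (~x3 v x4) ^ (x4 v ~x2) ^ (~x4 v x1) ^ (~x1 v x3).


A unit clause contains exactly one literal.
Unit clauses found: (x2).
Count = 1.

1


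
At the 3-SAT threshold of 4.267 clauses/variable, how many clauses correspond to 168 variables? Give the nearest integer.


The 3-SAT phase transition occurs at approximately 4.267 clauses per variable.
m = 4.267 * 168 = 716.856.
Rounded to nearest integer: 717.

717


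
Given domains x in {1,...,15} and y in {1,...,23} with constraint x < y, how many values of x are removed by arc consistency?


For the constraint x < y, x needs a supporting value in y's domain.
x can be at most 22 (one less than y's maximum).
Valid x values from domain: 15 out of 15.
Pruned = 15 - 15 = 0.

0


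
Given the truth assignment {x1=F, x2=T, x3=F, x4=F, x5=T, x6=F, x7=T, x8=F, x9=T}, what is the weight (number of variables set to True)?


The weight is the number of variables assigned True.
True variables: x2, x5, x7, x9.
Weight = 4.

4


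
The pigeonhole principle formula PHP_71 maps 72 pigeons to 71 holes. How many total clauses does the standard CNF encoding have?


The PHP encoding has two parts:
1) At-least-one-hole clauses: 72 (one per pigeon, each with 71 literals).
2) At-most-one-pigeon-per-hole clauses: 71 holes * C(72,2) = 71 * 2556 = 181476.
Total clauses = 72 + 181476 = 181548.

181548


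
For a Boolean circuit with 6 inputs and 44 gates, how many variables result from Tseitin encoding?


The Tseitin transformation introduces one auxiliary variable per gate.
Total variables = inputs + gates = 6 + 44 = 50.

50


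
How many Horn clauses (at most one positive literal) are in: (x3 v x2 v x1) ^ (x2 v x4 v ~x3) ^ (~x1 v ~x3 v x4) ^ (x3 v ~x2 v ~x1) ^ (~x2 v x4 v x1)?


A Horn clause has at most one positive literal.
Clause 1: 3 positive lit(s) -> not Horn
Clause 2: 2 positive lit(s) -> not Horn
Clause 3: 1 positive lit(s) -> Horn
Clause 4: 1 positive lit(s) -> Horn
Clause 5: 2 positive lit(s) -> not Horn
Total Horn clauses = 2.

2


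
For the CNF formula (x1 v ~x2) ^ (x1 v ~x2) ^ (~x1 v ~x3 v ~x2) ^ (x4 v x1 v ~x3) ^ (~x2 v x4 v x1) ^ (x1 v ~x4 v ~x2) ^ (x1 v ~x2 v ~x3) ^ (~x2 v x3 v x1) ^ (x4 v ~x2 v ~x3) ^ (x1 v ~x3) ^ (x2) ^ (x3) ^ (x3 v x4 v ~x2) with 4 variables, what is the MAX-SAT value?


Enumerate all 16 truth assignments.
For each, count how many of the 13 clauses are satisfied.
The formula is not fully satisfiable, so the maximum is below 13.
Maximum simultaneously satisfiable clauses = 12.

12


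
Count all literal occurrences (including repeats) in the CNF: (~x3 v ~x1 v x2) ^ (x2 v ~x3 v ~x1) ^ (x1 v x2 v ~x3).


Clause lengths: 3, 3, 3.
Sum = 3 + 3 + 3 = 9.

9


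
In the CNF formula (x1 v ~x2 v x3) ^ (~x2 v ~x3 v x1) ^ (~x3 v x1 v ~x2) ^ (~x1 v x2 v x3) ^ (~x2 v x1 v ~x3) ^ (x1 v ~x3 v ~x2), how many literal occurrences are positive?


Scan each clause for unnegated literals.
Clause 1: 2 positive; Clause 2: 1 positive; Clause 3: 1 positive; Clause 4: 2 positive; Clause 5: 1 positive; Clause 6: 1 positive.
Total positive literal occurrences = 8.

8


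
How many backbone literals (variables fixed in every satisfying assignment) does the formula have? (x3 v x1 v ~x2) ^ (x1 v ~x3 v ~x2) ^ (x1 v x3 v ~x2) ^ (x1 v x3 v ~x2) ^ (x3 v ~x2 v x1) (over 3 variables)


Find all satisfying assignments: 6 model(s).
Check which variables have the same value in every model.
No variable is fixed across all models.
Backbone size = 0.

0


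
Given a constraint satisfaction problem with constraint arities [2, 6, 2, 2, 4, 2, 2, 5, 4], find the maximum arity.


The arities are: 2, 6, 2, 2, 4, 2, 2, 5, 4.
Scan for the maximum value.
Maximum arity = 6.

6


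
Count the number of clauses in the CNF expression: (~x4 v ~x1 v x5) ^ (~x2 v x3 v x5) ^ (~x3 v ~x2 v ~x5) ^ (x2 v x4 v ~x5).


Each group enclosed in parentheses joined by ^ is one clause.
Counting the conjuncts: 4 clauses.

4


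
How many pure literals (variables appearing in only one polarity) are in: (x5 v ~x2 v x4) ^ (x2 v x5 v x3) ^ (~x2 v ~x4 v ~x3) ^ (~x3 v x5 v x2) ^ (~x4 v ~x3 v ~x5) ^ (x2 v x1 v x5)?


A pure literal appears in only one polarity across all clauses.
Pure literals: x1 (positive only).
Count = 1.

1


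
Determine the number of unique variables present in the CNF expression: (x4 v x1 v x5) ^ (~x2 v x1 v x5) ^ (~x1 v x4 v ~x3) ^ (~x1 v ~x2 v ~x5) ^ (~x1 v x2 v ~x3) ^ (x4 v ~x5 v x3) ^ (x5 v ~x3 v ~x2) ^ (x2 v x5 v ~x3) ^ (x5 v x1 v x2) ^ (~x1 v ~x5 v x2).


Identify each distinct variable in the formula.
Variables found: x1, x2, x3, x4, x5.
Total distinct variables = 5.

5


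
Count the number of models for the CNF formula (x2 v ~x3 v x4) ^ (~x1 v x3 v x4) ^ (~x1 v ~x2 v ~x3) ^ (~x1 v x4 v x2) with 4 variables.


Enumerate all 16 truth assignments over 4 variables.
Test each against every clause.
Satisfying assignments found: 10.

10


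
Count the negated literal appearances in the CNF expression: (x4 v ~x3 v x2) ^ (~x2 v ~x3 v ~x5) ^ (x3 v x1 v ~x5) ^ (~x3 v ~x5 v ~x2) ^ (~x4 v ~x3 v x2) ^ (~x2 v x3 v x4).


Scan each clause for negated literals.
Clause 1: 1 negative; Clause 2: 3 negative; Clause 3: 1 negative; Clause 4: 3 negative; Clause 5: 2 negative; Clause 6: 1 negative.
Total negative literal occurrences = 11.

11


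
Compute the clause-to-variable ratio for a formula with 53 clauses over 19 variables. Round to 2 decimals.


Clause-to-variable ratio = clauses / variables.
53 / 19 = 2.79.

2.79


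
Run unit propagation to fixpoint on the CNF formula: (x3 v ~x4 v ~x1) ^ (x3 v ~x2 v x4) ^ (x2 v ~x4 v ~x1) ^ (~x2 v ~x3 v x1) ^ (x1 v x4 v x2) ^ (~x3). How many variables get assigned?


Unit propagation repeatedly assigns the literal in any unit clause, then simplifies.
Assignments in order: x3 = F.
No further unit clauses remain.
Total variables assigned = 1.

1


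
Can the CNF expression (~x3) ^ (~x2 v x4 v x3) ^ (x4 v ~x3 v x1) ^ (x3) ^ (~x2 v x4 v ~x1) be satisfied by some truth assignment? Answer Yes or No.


Check all 16 possible truth assignments.
Number of satisfying assignments found: 0.
The formula is unsatisfiable.

No


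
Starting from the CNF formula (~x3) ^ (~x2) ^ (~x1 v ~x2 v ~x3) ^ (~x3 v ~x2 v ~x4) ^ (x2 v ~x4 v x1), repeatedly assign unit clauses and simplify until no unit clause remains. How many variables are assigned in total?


Unit propagation repeatedly assigns the literal in any unit clause, then simplifies.
Assignments in order: x3 = F, x2 = F.
No further unit clauses remain.
Total variables assigned = 2.

2


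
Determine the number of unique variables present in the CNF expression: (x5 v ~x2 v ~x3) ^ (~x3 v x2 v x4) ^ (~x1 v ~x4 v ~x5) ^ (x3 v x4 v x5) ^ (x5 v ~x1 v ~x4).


Identify each distinct variable in the formula.
Variables found: x1, x2, x3, x4, x5.
Total distinct variables = 5.

5


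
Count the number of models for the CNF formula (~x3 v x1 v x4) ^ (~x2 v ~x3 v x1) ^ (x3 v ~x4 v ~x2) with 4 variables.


Enumerate all 16 truth assignments over 4 variables.
Test each against every clause.
Satisfying assignments found: 11.

11


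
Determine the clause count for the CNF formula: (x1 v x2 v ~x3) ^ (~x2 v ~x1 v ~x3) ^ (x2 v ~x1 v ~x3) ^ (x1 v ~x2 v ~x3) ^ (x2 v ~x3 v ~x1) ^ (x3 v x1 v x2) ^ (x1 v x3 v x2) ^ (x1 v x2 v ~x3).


Each group enclosed in parentheses joined by ^ is one clause.
Counting the conjuncts: 8 clauses.

8


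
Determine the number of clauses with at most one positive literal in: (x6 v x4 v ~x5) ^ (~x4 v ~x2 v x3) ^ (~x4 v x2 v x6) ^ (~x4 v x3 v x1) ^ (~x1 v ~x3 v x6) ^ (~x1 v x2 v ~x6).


A Horn clause has at most one positive literal.
Clause 1: 2 positive lit(s) -> not Horn
Clause 2: 1 positive lit(s) -> Horn
Clause 3: 2 positive lit(s) -> not Horn
Clause 4: 2 positive lit(s) -> not Horn
Clause 5: 1 positive lit(s) -> Horn
Clause 6: 1 positive lit(s) -> Horn
Total Horn clauses = 3.

3


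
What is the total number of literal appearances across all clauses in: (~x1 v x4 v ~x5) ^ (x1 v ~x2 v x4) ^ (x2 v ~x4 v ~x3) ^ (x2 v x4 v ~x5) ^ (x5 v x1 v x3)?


Clause lengths: 3, 3, 3, 3, 3.
Sum = 3 + 3 + 3 + 3 + 3 = 15.

15


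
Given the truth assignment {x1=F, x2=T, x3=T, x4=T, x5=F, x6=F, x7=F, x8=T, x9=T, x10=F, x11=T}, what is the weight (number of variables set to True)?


The weight is the number of variables assigned True.
True variables: x2, x3, x4, x8, x9, x11.
Weight = 6.

6


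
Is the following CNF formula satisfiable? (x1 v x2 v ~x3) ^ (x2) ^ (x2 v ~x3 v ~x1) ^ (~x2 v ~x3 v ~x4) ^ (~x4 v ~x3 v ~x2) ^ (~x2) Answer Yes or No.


Check all 16 possible truth assignments.
Number of satisfying assignments found: 0.
The formula is unsatisfiable.

No


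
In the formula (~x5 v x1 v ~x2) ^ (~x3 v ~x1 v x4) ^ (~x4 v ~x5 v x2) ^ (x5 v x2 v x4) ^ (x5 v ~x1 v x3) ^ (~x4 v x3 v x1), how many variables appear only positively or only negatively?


A pure literal appears in only one polarity across all clauses.
No pure literals found.
Count = 0.

0


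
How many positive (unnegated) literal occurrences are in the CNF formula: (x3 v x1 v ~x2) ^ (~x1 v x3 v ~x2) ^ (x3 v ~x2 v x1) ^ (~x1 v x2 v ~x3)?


Scan each clause for unnegated literals.
Clause 1: 2 positive; Clause 2: 1 positive; Clause 3: 2 positive; Clause 4: 1 positive.
Total positive literal occurrences = 6.

6


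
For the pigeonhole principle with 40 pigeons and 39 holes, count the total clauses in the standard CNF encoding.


The PHP encoding has two parts:
1) At-least-one-hole clauses: 40 (one per pigeon, each with 39 literals).
2) At-most-one-pigeon-per-hole clauses: 39 holes * C(40,2) = 39 * 780 = 30420.
Total clauses = 40 + 30420 = 30460.

30460


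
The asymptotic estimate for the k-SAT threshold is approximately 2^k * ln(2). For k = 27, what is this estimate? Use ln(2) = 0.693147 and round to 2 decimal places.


Using the asymptotic formula: threshold ~ 2^k * ln(2).
2^27 = 134217728.
134217728 * 0.693147 = 93032615.51.

93032615.51


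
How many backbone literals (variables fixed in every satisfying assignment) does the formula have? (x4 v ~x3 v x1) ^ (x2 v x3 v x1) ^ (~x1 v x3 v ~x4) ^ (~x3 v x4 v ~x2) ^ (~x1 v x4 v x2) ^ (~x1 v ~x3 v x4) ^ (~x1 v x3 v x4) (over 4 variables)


Find all satisfying assignments: 6 model(s).
Check which variables have the same value in every model.
No variable is fixed across all models.
Backbone size = 0.

0


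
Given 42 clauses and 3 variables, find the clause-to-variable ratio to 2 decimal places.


Clause-to-variable ratio = clauses / variables.
42 / 3 = 14.0.

14.0


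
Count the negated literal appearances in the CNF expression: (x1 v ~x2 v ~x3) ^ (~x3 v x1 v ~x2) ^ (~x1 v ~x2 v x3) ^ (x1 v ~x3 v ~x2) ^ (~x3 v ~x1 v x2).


Scan each clause for negated literals.
Clause 1: 2 negative; Clause 2: 2 negative; Clause 3: 2 negative; Clause 4: 2 negative; Clause 5: 2 negative.
Total negative literal occurrences = 10.

10


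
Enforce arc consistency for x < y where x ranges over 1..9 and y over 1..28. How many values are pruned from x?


For the constraint x < y, x needs a supporting value in y's domain.
x can be at most 27 (one less than y's maximum).
Valid x values from domain: 9 out of 9.
Pruned = 9 - 9 = 0.

0


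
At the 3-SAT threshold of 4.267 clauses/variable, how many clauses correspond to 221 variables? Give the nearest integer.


The 3-SAT phase transition occurs at approximately 4.267 clauses per variable.
m = 4.267 * 221 = 943.007.
Rounded to nearest integer: 943.

943


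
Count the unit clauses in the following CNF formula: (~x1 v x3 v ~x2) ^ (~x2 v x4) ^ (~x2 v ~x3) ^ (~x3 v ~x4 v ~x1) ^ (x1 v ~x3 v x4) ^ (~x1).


A unit clause contains exactly one literal.
Unit clauses found: (~x1).
Count = 1.

1


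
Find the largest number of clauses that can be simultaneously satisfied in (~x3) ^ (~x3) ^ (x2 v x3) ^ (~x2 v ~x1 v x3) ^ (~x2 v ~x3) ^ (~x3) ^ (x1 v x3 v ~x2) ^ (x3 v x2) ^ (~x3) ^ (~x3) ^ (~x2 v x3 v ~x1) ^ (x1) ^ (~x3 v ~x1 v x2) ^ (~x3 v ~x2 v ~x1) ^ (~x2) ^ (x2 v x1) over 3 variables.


Enumerate all 8 truth assignments.
For each, count how many of the 16 clauses are satisfied.
The formula is not fully satisfiable, so the maximum is below 16.
Maximum simultaneously satisfiable clauses = 14.

14


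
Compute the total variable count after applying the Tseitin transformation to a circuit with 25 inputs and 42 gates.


The Tseitin transformation introduces one auxiliary variable per gate.
Total variables = inputs + gates = 25 + 42 = 67.

67


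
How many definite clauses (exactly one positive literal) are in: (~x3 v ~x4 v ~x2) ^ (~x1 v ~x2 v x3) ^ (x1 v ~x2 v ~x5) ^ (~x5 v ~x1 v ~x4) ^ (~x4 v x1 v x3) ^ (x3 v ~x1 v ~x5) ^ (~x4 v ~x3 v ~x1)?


A definite clause has exactly one positive literal.
Clause 1: 0 positive -> not definite
Clause 2: 1 positive -> definite
Clause 3: 1 positive -> definite
Clause 4: 0 positive -> not definite
Clause 5: 2 positive -> not definite
Clause 6: 1 positive -> definite
Clause 7: 0 positive -> not definite
Definite clause count = 3.

3


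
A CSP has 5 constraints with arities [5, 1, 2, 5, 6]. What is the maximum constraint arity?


The arities are: 5, 1, 2, 5, 6.
Scan for the maximum value.
Maximum arity = 6.

6


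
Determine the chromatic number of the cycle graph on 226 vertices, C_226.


A cycle on an even number of vertices is bipartite: alternate two colors around the cycle.
Since 226 is even, two colors suffice, and at least two are needed because the graph has edges.
Chromatic number = 2.

2


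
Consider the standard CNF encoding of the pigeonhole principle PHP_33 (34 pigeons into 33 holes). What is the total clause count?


The PHP encoding has two parts:
1) At-least-one-hole clauses: 34 (one per pigeon, each with 33 literals).
2) At-most-one-pigeon-per-hole clauses: 33 holes * C(34,2) = 33 * 561 = 18513.
Total clauses = 34 + 18513 = 18547.

18547


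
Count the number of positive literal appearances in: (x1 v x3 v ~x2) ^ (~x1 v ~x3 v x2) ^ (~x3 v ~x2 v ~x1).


Scan each clause for unnegated literals.
Clause 1: 2 positive; Clause 2: 1 positive; Clause 3: 0 positive.
Total positive literal occurrences = 3.

3


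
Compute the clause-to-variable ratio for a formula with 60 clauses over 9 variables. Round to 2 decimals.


Clause-to-variable ratio = clauses / variables.
60 / 9 = 6.67.

6.67


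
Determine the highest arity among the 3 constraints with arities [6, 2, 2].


The arities are: 6, 2, 2.
Scan for the maximum value.
Maximum arity = 6.

6


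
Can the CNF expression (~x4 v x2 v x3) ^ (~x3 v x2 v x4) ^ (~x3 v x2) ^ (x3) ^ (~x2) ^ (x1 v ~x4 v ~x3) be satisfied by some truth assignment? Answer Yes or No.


Check all 16 possible truth assignments.
Number of satisfying assignments found: 0.
The formula is unsatisfiable.

No


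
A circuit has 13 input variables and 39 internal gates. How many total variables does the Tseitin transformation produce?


The Tseitin transformation introduces one auxiliary variable per gate.
Total variables = inputs + gates = 13 + 39 = 52.

52


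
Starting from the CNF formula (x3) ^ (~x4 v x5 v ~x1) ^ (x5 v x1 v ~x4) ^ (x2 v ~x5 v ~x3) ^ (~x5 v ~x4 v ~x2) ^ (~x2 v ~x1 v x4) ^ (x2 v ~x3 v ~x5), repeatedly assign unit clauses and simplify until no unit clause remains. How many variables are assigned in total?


Unit propagation repeatedly assigns the literal in any unit clause, then simplifies.
Assignments in order: x3 = T.
No further unit clauses remain.
Total variables assigned = 1.

1


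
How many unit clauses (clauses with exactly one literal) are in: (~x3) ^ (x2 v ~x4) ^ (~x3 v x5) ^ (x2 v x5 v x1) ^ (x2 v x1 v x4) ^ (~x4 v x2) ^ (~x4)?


A unit clause contains exactly one literal.
Unit clauses found: (~x3), (~x4).
Count = 2.

2


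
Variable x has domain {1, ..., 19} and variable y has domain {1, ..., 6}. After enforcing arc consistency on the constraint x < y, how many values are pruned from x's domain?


For the constraint x < y, x needs a supporting value in y's domain.
x can be at most 5 (one less than y's maximum).
Valid x values from domain: 5 out of 19.
Pruned = 19 - 5 = 14.

14


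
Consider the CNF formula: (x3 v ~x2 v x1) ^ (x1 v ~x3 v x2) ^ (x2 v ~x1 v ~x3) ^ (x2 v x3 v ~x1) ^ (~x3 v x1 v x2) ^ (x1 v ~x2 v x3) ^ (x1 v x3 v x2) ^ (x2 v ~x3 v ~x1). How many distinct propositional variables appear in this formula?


Identify each distinct variable in the formula.
Variables found: x1, x2, x3.
Total distinct variables = 3.

3


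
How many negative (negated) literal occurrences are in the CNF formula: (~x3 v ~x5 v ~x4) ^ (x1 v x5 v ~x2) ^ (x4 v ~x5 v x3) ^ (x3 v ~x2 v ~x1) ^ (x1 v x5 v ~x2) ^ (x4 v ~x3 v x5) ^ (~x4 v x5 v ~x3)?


Scan each clause for negated literals.
Clause 1: 3 negative; Clause 2: 1 negative; Clause 3: 1 negative; Clause 4: 2 negative; Clause 5: 1 negative; Clause 6: 1 negative; Clause 7: 2 negative.
Total negative literal occurrences = 11.

11
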